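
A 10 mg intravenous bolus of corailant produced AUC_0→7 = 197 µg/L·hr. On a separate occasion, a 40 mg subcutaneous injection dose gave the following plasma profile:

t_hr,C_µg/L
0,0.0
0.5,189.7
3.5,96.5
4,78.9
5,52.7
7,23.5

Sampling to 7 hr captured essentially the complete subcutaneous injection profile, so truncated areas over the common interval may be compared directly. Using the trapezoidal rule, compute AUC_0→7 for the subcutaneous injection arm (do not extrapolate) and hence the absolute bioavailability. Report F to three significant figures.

F = 0.841

Trapezoidal AUC_0→7 (subcutaneous injection):
  [0→0.5]: (0.0+189.7)/2 × 0.5 = 47.425
  [0.5→3.5]: (189.7+96.5)/2 × 3 = 429.3
  [3.5→4]: (96.5+78.9)/2 × 0.5 = 43.85
  [4→5]: (78.9+52.7)/2 × 1 = 65.8
  [5→7]: (52.7+23.5)/2 × 2 = 76.2
  Sum = 662.575 µg/L·hr
F = (AUC_ev/D_ev)/(AUC_iv/D_iv) = (662.575/40)/(197/10) = 16.564375/19.7 = 0.8408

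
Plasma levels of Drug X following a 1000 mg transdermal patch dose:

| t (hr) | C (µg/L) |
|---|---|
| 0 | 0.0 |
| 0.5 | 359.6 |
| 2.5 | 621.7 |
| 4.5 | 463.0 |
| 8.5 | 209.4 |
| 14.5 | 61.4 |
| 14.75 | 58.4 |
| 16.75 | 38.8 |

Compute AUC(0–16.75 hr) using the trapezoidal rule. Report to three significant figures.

AUC = 4430 µg/L·hr

Trapezoidal AUC_0→16.75:
  [0→0.5]: (0.0+359.6)/2 × 0.5 = 89.9
  [0.5→2.5]: (359.6+621.7)/2 × 2 = 981.3
  [2.5→4.5]: (621.7+463.0)/2 × 2 = 1084.7
  [4.5→8.5]: (463.0+209.4)/2 × 4 = 1344.8
  [8.5→14.5]: (209.4+61.4)/2 × 6 = 812.4
  [14.5→14.75]: (61.4+58.4)/2 × 0.25 = 14.975
  [14.75→16.75]: (58.4+38.8)/2 × 2 = 97.2
  Sum = 4425.275 µg/L·hr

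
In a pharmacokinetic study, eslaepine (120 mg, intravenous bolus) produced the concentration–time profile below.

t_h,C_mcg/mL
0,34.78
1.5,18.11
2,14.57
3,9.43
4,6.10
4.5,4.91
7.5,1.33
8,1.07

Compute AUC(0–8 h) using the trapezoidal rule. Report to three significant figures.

AUC = 80.3 mcg/mL·h

Trapezoidal AUC_0→8:
  [0→1.5]: (34.78+18.11)/2 × 1.5 = 39.6675
  [1.5→2]: (18.11+14.57)/2 × 0.5 = 8.17
  [2→3]: (14.57+9.43)/2 × 1 = 12.0
  [3→4]: (9.43+6.10)/2 × 1 = 7.765
  [4→4.5]: (6.10+4.91)/2 × 0.5 = 2.7525
  [4.5→7.5]: (4.91+1.33)/2 × 3 = 9.36
  [7.5→8]: (1.33+1.07)/2 × 0.5 = 0.6
  Sum = 80.315 mcg/mL·h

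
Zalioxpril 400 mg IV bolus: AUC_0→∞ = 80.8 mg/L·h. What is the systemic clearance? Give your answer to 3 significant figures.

CL = 4.95 L/h

CL = Dose_iv / AUC_0→∞
   = 400 / 80.8 = 4.9505 L/h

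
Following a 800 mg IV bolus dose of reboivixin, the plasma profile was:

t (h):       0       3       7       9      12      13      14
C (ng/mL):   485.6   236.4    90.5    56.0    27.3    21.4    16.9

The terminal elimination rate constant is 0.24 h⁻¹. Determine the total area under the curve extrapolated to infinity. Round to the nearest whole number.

AUC = 2122 ng/mL·h

Trapezoidal AUC_0→14:
  [0→3]: (485.6+236.4)/2 × 3 = 1083.0
  [3→7]: (236.4+90.5)/2 × 4 = 653.8
  [7→9]: (90.5+56.0)/2 × 2 = 146.5
  [9→12]: (56.0+27.3)/2 × 3 = 124.95
  [12→13]: (27.3+21.4)/2 × 1 = 24.35
  [13→14]: (21.4+16.9)/2 × 1 = 19.15
  Sum = 2051.75 ng/mL·h
Extrapolated tail: C_last / k_e = 16.9 / 0.24 = 70.417
AUC_0→∞ = 2051.75 + 70.417 = 2122.167 ng/mL·h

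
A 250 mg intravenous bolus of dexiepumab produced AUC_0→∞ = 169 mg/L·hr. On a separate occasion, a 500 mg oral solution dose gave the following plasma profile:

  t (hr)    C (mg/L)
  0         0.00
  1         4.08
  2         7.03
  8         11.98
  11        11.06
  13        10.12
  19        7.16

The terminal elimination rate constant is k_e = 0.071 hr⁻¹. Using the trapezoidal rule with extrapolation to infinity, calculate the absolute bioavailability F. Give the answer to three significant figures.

F = 0.808

Trapezoidal AUC_0→19 (oral solution):
  [0→1]: (0.00+4.08)/2 × 1 = 2.04
  [1→2]: (4.08+7.03)/2 × 1 = 5.555
  [2→8]: (7.03+11.98)/2 × 6 = 57.03
  [8→11]: (11.98+11.06)/2 × 3 = 34.56
  [11→13]: (11.06+10.12)/2 × 2 = 21.18
  [13→19]: (10.12+7.16)/2 × 6 = 51.84
  Sum = 172.205 mg/L·hr
Tail: C_last/k_e = 7.16/0.071 = 100.845
AUC_0→∞ (oral solution) = 172.205 + 100.845 = 273.05 mg/L·hr
F = (AUC_ev/D_ev)/(AUC_iv/D_iv) = (273.05/500)/(169/250) = 0.5461/0.676 = 0.8078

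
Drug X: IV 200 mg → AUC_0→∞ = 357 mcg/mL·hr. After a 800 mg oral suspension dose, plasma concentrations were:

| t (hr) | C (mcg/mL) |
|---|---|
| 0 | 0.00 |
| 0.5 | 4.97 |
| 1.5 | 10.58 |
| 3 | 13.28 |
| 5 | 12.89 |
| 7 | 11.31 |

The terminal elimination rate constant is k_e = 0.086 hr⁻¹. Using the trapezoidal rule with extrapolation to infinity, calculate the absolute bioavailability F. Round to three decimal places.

F = 0.146

Trapezoidal AUC_0→7 (oral suspension):
  [0→0.5]: (0.00+4.97)/2 × 0.5 = 1.2425
  [0.5→1.5]: (4.97+10.58)/2 × 1 = 7.775
  [1.5→3]: (10.58+13.28)/2 × 1.5 = 17.895
  [3→5]: (13.28+12.89)/2 × 2 = 26.17
  [5→7]: (12.89+11.31)/2 × 2 = 24.2
  Sum = 77.2825 mcg/mL·hr
Tail: C_last/k_e = 11.31/0.086 = 131.512
AUC_0→∞ (oral suspension) = 77.2825 + 131.512 = 208.7945 mcg/mL·hr
F = (AUC_ev/D_ev)/(AUC_iv/D_iv) = (208.7945/800)/(357/200) = 0.260993/1.785 = 0.1462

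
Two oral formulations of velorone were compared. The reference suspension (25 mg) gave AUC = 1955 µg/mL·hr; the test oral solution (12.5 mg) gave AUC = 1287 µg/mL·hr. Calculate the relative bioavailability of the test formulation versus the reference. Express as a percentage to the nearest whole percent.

F_rel = 132%

F_rel = (AUC_test/D_test) / (AUC_ref/D_ref)
      = (1287/12.5) / (1955/25)
      = 102.96 / 78.2 = 1.3166 = 131.66%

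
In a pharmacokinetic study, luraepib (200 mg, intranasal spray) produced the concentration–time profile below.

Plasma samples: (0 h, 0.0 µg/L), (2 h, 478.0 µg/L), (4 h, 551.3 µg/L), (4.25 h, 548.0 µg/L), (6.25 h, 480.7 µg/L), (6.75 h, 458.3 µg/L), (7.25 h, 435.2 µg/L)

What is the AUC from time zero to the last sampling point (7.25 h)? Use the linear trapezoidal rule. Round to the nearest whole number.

AUC = 3132 µg/L·h

Trapezoidal AUC_0→7.25:
  [0→2]: (0.0+478.0)/2 × 2 = 478.0
  [2→4]: (478.0+551.3)/2 × 2 = 1029.3
  [4→4.25]: (551.3+548.0)/2 × 0.25 = 137.4125
  [4.25→6.25]: (548.0+480.7)/2 × 2 = 1028.7
  [6.25→6.75]: (480.7+458.3)/2 × 0.5 = 234.75
  [6.75→7.25]: (458.3+435.2)/2 × 0.5 = 223.375
  Sum = 3131.5375 µg/L·h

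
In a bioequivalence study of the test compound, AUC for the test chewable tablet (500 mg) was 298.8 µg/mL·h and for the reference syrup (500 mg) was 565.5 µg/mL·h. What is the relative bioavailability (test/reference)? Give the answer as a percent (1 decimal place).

F_rel = (AUC_test/D_test) / (AUC_ref/D_ref)
      = (298.8/500) / (565.5/500)
      = 0.5976 / 1.131 = 0.5284 = 52.84%

F_rel = 52.8%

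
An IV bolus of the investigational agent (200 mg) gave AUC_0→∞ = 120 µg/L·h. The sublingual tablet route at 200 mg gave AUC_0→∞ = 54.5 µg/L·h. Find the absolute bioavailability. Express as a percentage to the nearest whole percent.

F = 45%

F = (AUC_ev / D_ev) / (AUC_iv / D_iv)
  = (54.5/200) / (120/200)
  = 0.2725 / 0.6 = 0.4542
  = 45.42%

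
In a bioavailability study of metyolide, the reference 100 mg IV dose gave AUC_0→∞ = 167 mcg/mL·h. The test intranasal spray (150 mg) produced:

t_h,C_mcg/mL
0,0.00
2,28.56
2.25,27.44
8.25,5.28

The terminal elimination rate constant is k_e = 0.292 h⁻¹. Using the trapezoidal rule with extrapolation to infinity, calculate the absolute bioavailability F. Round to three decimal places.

F = 0.606

Trapezoidal AUC_0→8.25 (intranasal spray):
  [0→2]: (0.00+28.56)/2 × 2 = 28.56
  [2→2.25]: (28.56+27.44)/2 × 0.25 = 7.0
  [2.25→8.25]: (27.44+5.28)/2 × 6 = 98.16
  Sum = 133.72 mcg/mL·h
Tail: C_last/k_e = 5.28/0.292 = 18.082
AUC_0→∞ (intranasal spray) = 133.72 + 18.082 = 151.802 mcg/mL·h
F = (AUC_ev/D_ev)/(AUC_iv/D_iv) = (151.802/150)/(167/100) = 1.01201/1.67 = 0.6060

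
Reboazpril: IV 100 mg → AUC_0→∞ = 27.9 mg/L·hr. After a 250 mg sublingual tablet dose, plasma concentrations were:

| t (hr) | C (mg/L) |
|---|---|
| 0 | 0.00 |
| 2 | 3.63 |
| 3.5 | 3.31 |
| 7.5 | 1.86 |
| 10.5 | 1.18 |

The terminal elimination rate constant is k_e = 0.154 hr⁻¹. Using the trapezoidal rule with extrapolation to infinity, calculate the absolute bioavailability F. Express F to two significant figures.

Trapezoidal AUC_0→10.5 (sublingual tablet):
  [0→2]: (0.00+3.63)/2 × 2 = 3.63
  [2→3.5]: (3.63+3.31)/2 × 1.5 = 5.205
  [3.5→7.5]: (3.31+1.86)/2 × 4 = 10.34
  [7.5→10.5]: (1.86+1.18)/2 × 3 = 4.56
  Sum = 23.735 mg/L·hr
Tail: C_last/k_e = 1.18/0.154 = 7.662
AUC_0→∞ (sublingual tablet) = 23.735 + 7.662 = 31.397 mg/L·hr
F = (AUC_ev/D_ev)/(AUC_iv/D_iv) = (31.397/250)/(27.9/100) = 0.125588/0.279 = 0.4501

F = 0.45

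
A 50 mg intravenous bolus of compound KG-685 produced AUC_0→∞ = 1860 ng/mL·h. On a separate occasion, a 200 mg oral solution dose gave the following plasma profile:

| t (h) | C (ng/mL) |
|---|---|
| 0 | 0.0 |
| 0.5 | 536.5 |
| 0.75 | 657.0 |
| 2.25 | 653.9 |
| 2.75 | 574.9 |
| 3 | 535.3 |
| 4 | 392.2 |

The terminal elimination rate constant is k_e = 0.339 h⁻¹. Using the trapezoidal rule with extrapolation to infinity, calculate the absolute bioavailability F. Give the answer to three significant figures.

F = 0.448

Trapezoidal AUC_0→4 (oral solution):
  [0→0.5]: (0.0+536.5)/2 × 0.5 = 134.125
  [0.5→0.75]: (536.5+657.0)/2 × 0.25 = 149.1875
  [0.75→2.25]: (657.0+653.9)/2 × 1.5 = 983.175
  [2.25→2.75]: (653.9+574.9)/2 × 0.5 = 307.2
  [2.75→3]: (574.9+535.3)/2 × 0.25 = 138.775
  [3→4]: (535.3+392.2)/2 × 1 = 463.75
  Sum = 2176.2125 ng/mL·h
Tail: C_last/k_e = 392.2/0.339 = 1156.932
AUC_0→∞ (oral solution) = 2176.2125 + 1156.932 = 3333.1445 ng/mL·h
F = (AUC_ev/D_ev)/(AUC_iv/D_iv) = (3333.1445/200)/(1860/50) = 16.6657/37.2 = 0.4480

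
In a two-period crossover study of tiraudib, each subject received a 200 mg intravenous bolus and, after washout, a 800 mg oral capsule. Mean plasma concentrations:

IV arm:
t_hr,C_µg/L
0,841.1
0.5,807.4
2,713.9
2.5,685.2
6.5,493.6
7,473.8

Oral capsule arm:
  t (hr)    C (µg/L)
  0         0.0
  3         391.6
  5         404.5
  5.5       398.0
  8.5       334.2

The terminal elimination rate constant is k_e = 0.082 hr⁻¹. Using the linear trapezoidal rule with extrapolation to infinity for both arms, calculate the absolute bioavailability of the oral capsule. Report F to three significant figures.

Trapezoidal AUC_0→7 (IV):
  [0→0.5]: (841.1+807.4)/2 × 0.5 = 412.125
  [0.5→2]: (807.4+713.9)/2 × 1.5 = 1140.975
  [2→2.5]: (713.9+685.2)/2 × 0.5 = 349.775
  [2.5→6.5]: (685.2+493.6)/2 × 4 = 2357.6
  [6.5→7]: (493.6+473.8)/2 × 0.5 = 241.85
  Sum = 4502.325 µg/L·hr
IV tail: 473.8/0.082 = 5778.049; AUC_iv,0→∞ = 4502.325 + 5778.049 = 10280.374 µg/L·hr
Trapezoidal AUC_0→8.5 (oral capsule):
  [0→3]: (0.0+391.6)/2 × 3 = 587.4
  [3→5]: (391.6+404.5)/2 × 2 = 796.1
  [5→5.5]: (404.5+398.0)/2 × 0.5 = 200.625
  [5.5→8.5]: (398.0+334.2)/2 × 3 = 1098.3
  Sum = 2682.425 µg/L·hr
oral capsule tail: 334.2/0.082 = 4075.610; AUC_ev,0→∞ = 2682.425 + 4075.610 = 6758.035 µg/L·hr
F = (AUC_ev/D_ev)/(AUC_iv/D_iv) = (6758.035/800)/(10280.374/200) = 8.44754/51.40187 = 0.1643

F = 0.164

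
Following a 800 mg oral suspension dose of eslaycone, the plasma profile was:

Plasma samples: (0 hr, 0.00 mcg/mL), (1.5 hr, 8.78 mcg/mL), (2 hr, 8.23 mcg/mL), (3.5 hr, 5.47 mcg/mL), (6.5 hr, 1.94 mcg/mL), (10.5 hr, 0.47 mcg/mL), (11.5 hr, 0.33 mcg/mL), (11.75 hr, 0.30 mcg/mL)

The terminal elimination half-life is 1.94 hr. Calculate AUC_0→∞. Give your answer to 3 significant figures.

Trapezoidal AUC_0→11.75:
  [0→1.5]: (0.00+8.78)/2 × 1.5 = 6.585
  [1.5→2]: (8.78+8.23)/2 × 0.5 = 4.2525
  [2→3.5]: (8.23+5.47)/2 × 1.5 = 10.275
  [3.5→6.5]: (5.47+1.94)/2 × 3 = 11.115
  [6.5→10.5]: (1.94+0.47)/2 × 4 = 4.82
  [10.5→11.5]: (0.47+0.33)/2 × 1 = 0.4
  [11.5→11.75]: (0.33+0.30)/2 × 0.25 = 0.07875
  Sum = 37.52625 mcg/mL·hr
k_e = ln2 / t½ = 0.693147 / 1.94 = 0.3573 hr^-1
Extrapolated tail: C_last / k_e = 0.30 / 0.3573 = 0.840
AUC_0→∞ = 37.52625 + 0.840 = 38.36625 mcg/mL·hr

AUC = 38.4 mcg/mL·hr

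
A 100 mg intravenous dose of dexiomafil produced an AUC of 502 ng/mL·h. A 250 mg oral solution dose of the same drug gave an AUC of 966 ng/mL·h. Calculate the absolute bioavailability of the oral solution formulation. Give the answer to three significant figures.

F = 0.770

F = (AUC_ev / D_ev) / (AUC_iv / D_iv)
  = (966/250) / (502/100)
  = 3.864 / 5.02 = 0.7697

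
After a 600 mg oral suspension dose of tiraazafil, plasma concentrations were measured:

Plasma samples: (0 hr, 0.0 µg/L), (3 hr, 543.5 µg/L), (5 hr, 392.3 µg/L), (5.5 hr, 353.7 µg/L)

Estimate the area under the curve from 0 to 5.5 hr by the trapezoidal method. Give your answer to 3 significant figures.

Trapezoidal AUC_0→5.5:
  [0→3]: (0.0+543.5)/2 × 3 = 815.25
  [3→5]: (543.5+392.3)/2 × 2 = 935.8
  [5→5.5]: (392.3+353.7)/2 × 0.5 = 186.5
  Sum = 1937.55 µg/L·hr

AUC = 1940 µg/L·hr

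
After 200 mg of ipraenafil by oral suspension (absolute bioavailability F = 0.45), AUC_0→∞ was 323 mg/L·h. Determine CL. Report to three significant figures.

CL = F × Dose / AUC_0→∞
   = 0.45 × 200 / 323 = 0.278638 L/h

CL = 0.279 L/h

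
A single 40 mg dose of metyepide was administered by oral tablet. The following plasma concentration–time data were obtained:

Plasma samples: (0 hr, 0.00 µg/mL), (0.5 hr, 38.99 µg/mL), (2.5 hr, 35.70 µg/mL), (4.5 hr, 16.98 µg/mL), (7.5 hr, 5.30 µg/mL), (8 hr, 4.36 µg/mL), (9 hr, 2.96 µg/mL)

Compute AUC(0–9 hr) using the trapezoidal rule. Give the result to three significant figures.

AUC = 177 µg/mL·hr

Trapezoidal AUC_0→9:
  [0→0.5]: (0.00+38.99)/2 × 0.5 = 9.7475
  [0.5→2.5]: (38.99+35.70)/2 × 2 = 74.69
  [2.5→4.5]: (35.70+16.98)/2 × 2 = 52.68
  [4.5→7.5]: (16.98+5.30)/2 × 3 = 33.42
  [7.5→8]: (5.30+4.36)/2 × 0.5 = 2.415
  [8→9]: (4.36+2.96)/2 × 1 = 3.66
  Sum = 176.6125 µg/mL·hr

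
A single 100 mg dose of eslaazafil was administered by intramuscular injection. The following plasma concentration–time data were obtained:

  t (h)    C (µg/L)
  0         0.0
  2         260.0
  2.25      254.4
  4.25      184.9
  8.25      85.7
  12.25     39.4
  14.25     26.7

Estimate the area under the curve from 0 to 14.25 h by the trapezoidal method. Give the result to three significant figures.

AUC = 1620 µg/L·h

Trapezoidal AUC_0→14.25:
  [0→2]: (0.0+260.0)/2 × 2 = 260.0
  [2→2.25]: (260.0+254.4)/2 × 0.25 = 64.3
  [2.25→4.25]: (254.4+184.9)/2 × 2 = 439.3
  [4.25→8.25]: (184.9+85.7)/2 × 4 = 541.2
  [8.25→12.25]: (85.7+39.4)/2 × 4 = 250.2
  [12.25→14.25]: (39.4+26.7)/2 × 2 = 66.1
  Sum = 1621.1 µg/L·h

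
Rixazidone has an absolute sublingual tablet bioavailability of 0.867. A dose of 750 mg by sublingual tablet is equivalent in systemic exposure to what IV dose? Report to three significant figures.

Systemic exposure from an extravascular dose = F × D_ev, so the equivalent IV dose is F × D_ev.
D_iv = F × D_ev = 0.867 × 750 = 650.25 mg

D_iv = 650 mg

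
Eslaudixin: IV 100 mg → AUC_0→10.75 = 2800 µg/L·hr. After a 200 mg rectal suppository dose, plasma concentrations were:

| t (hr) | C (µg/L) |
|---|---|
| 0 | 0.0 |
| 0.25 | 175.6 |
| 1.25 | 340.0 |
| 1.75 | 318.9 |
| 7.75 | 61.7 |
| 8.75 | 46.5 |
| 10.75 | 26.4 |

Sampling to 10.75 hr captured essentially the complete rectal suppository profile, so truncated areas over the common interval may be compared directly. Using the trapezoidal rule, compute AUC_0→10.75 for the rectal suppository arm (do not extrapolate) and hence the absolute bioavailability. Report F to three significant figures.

Trapezoidal AUC_0→10.75 (rectal suppository):
  [0→0.25]: (0.0+175.6)/2 × 0.25 = 21.95
  [0.25→1.25]: (175.6+340.0)/2 × 1 = 257.8
  [1.25→1.75]: (340.0+318.9)/2 × 0.5 = 164.725
  [1.75→7.75]: (318.9+61.7)/2 × 6 = 1141.8
  [7.75→8.75]: (61.7+46.5)/2 × 1 = 54.1
  [8.75→10.75]: (46.5+26.4)/2 × 2 = 72.9
  Sum = 1713.275 µg/L·hr
F = (AUC_ev/D_ev)/(AUC_iv/D_iv) = (1713.275/200)/(2800/100) = 8.566375/28 = 0.3059

F = 0.306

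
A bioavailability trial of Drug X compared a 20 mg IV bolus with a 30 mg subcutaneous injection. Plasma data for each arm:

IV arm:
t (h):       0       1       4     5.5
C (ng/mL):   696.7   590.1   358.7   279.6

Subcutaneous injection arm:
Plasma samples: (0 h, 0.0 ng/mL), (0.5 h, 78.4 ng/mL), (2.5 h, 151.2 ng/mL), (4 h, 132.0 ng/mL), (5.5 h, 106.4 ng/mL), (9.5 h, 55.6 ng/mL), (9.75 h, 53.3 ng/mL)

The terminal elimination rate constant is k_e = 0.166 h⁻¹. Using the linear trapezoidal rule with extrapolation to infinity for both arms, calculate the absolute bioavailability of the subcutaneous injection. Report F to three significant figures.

F = 0.205

Trapezoidal AUC_0→5.5 (IV):
  [0→1]: (696.7+590.1)/2 × 1 = 643.4
  [1→4]: (590.1+358.7)/2 × 3 = 1423.2
  [4→5.5]: (358.7+279.6)/2 × 1.5 = 478.725
  Sum = 2545.325 ng/mL·h
IV tail: 279.6/0.166 = 1684.337; AUC_iv,0→∞ = 2545.325 + 1684.337 = 4229.662 ng/mL·h
Trapezoidal AUC_0→9.75 (subcutaneous injection):
  [0→0.5]: (0.0+78.4)/2 × 0.5 = 19.6
  [0.5→2.5]: (78.4+151.2)/2 × 2 = 229.6
  [2.5→4]: (151.2+132.0)/2 × 1.5 = 212.4
  [4→5.5]: (132.0+106.4)/2 × 1.5 = 178.8
  [5.5→9.5]: (106.4+55.6)/2 × 4 = 324.0
  [9.5→9.75]: (55.6+53.3)/2 × 0.25 = 13.6125
  Sum = 978.0125 ng/mL·h
subcutaneous injection tail: 53.3/0.166 = 321.084; AUC_ev,0→∞ = 978.0125 + 321.084 = 1299.0965 ng/mL·h
F = (AUC_ev/D_ev)/(AUC_iv/D_iv) = (1299.0965/30)/(4229.662/20) = 43.3032/211.4831 = 0.2048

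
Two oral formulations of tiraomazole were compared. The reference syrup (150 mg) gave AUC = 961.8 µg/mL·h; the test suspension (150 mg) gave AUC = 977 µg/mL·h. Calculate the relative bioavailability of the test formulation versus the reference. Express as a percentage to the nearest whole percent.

F_rel = (AUC_test/D_test) / (AUC_ref/D_ref)
      = (977/150) / (961.8/150)
      = 6.51333 / 6.412 = 1.0158 = 101.58%

F_rel = 102%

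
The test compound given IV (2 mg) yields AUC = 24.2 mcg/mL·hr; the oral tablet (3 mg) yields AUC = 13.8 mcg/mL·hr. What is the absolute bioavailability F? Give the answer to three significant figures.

F = 0.380

F = (AUC_ev / D_ev) / (AUC_iv / D_iv)
  = (13.8/3) / (24.2/2)
  = 4.6 / 12.1 = 0.3802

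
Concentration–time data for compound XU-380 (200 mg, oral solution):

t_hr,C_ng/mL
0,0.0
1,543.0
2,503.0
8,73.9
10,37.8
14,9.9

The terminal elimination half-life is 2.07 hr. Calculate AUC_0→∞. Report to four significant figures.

Trapezoidal AUC_0→14:
  [0→1]: (0.0+543.0)/2 × 1 = 271.5
  [1→2]: (543.0+503.0)/2 × 1 = 523.0
  [2→8]: (503.0+73.9)/2 × 6 = 1730.7
  [8→10]: (73.9+37.8)/2 × 2 = 111.7
  [10→14]: (37.8+9.9)/2 × 4 = 95.4
  Sum = 2732.3 ng/mL·hr
k_e = ln2 / t½ = 0.693147 / 2.07 = 0.3349 hr^-1
Extrapolated tail: C_last / k_e = 9.9 / 0.3349 = 29.561
AUC_0→∞ = 2732.3 + 29.561 = 2761.861 ng/mL·hr

AUC = 2762 ng/mL·hr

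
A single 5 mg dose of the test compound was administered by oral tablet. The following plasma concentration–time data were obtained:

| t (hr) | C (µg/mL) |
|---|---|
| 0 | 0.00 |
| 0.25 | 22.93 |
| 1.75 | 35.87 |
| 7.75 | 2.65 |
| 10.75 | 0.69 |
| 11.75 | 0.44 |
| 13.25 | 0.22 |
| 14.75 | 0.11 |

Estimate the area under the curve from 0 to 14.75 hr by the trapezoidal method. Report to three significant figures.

AUC = 169 µg/mL·hr

Trapezoidal AUC_0→14.75:
  [0→0.25]: (0.00+22.93)/2 × 0.25 = 2.86625
  [0.25→1.75]: (22.93+35.87)/2 × 1.5 = 44.1
  [1.75→7.75]: (35.87+2.65)/2 × 6 = 115.56
  [7.75→10.75]: (2.65+0.69)/2 × 3 = 5.01
  [10.75→11.75]: (0.69+0.44)/2 × 1 = 0.565
  [11.75→13.25]: (0.44+0.22)/2 × 1.5 = 0.495
  [13.25→14.75]: (0.22+0.11)/2 × 1.5 = 0.2475
  Sum = 168.84375 µg/mL·hr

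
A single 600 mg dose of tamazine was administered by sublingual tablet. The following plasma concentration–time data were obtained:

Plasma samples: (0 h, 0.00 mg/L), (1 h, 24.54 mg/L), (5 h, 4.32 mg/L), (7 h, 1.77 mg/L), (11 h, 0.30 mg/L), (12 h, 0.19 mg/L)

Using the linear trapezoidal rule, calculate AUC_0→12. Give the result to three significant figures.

AUC = 80.5 mg/L·h

Trapezoidal AUC_0→12:
  [0→1]: (0.00+24.54)/2 × 1 = 12.27
  [1→5]: (24.54+4.32)/2 × 4 = 57.72
  [5→7]: (4.32+1.77)/2 × 2 = 6.09
  [7→11]: (1.77+0.30)/2 × 4 = 4.14
  [11→12]: (0.30+0.19)/2 × 1 = 0.245
  Sum = 80.465 mg/L·h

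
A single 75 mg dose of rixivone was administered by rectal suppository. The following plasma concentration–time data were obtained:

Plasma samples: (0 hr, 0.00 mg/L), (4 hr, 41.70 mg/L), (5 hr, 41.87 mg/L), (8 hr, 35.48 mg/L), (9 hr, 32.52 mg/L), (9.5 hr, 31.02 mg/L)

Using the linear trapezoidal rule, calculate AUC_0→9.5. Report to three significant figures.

AUC = 291 mg/L·hr

Trapezoidal AUC_0→9.5:
  [0→4]: (0.00+41.70)/2 × 4 = 83.4
  [4→5]: (41.70+41.87)/2 × 1 = 41.785
  [5→8]: (41.87+35.48)/2 × 3 = 116.025
  [8→9]: (35.48+32.52)/2 × 1 = 34.0
  [9→9.5]: (32.52+31.02)/2 × 0.5 = 15.885
  Sum = 291.095 mg/L·hr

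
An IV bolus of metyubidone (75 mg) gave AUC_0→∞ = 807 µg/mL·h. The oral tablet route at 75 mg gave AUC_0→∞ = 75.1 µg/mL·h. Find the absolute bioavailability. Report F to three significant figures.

F = (AUC_ev / D_ev) / (AUC_iv / D_iv)
  = (75.1/75) / (807/75)
  = 1.00133 / 10.76 = 0.0931

F = 0.0931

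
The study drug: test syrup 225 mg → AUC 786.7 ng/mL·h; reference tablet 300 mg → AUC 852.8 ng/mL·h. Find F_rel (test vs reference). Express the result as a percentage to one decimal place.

F_rel = 123.0%

F_rel = (AUC_test/D_test) / (AUC_ref/D_ref)
      = (786.7/225) / (852.8/300)
      = 3.49644 / 2.84267 = 1.2300 = 123.00%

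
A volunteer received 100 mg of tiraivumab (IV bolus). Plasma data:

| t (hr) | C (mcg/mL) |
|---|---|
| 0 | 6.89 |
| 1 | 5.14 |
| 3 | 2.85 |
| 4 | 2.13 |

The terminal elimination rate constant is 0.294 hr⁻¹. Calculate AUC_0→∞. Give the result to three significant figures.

AUC = 23.7 mcg/mL·hr

Trapezoidal AUC_0→4:
  [0→1]: (6.89+5.14)/2 × 1 = 6.015
  [1→3]: (5.14+2.85)/2 × 2 = 7.99
  [3→4]: (2.85+2.13)/2 × 1 = 2.49
  Sum = 16.495 mcg/mL·hr
Extrapolated tail: C_last / k_e = 2.13 / 0.294 = 7.245
AUC_0→∞ = 16.495 + 7.245 = 23.74 mcg/mL·hr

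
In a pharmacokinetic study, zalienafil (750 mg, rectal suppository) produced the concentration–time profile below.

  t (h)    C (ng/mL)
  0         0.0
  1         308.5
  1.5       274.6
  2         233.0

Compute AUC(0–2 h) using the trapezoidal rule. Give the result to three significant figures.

AUC = 427 ng/mL·h

Trapezoidal AUC_0→2:
  [0→1]: (0.0+308.5)/2 × 1 = 154.25
  [1→1.5]: (308.5+274.6)/2 × 0.5 = 145.775
  [1.5→2]: (274.6+233.0)/2 × 0.5 = 126.9
  Sum = 426.925 ng/mL·h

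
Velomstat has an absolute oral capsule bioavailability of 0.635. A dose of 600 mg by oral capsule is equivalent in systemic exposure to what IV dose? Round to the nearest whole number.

D_iv = 381 mg

Systemic exposure from an extravascular dose = F × D_ev, so the equivalent IV dose is F × D_ev.
D_iv = F × D_ev = 0.635 × 600 = 381 mg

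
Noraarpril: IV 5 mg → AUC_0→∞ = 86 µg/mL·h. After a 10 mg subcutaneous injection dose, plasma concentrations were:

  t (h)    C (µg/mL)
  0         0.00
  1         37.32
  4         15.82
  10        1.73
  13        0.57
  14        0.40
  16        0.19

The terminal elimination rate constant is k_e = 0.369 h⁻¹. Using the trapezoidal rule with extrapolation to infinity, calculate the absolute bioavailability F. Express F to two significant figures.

Trapezoidal AUC_0→16 (subcutaneous injection):
  [0→1]: (0.00+37.32)/2 × 1 = 18.66
  [1→4]: (37.32+15.82)/2 × 3 = 79.71
  [4→10]: (15.82+1.73)/2 × 6 = 52.65
  [10→13]: (1.73+0.57)/2 × 3 = 3.45
  [13→14]: (0.57+0.40)/2 × 1 = 0.485
  [14→16]: (0.40+0.19)/2 × 2 = 0.59
  Sum = 155.545 µg/mL·h
Tail: C_last/k_e = 0.19/0.369 = 0.515
AUC_0→∞ (subcutaneous injection) = 155.545 + 0.515 = 156.06 µg/mL·h
F = (AUC_ev/D_ev)/(AUC_iv/D_iv) = (156.06/10)/(86/5) = 15.606/17.2 = 0.9073

F = 0.91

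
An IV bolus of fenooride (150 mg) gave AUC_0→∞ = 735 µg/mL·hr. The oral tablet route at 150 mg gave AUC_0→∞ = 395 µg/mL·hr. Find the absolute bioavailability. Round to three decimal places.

F = (AUC_ev / D_ev) / (AUC_iv / D_iv)
  = (395/150) / (735/150)
  = 2.63333 / 4.9 = 0.5374

F = 0.537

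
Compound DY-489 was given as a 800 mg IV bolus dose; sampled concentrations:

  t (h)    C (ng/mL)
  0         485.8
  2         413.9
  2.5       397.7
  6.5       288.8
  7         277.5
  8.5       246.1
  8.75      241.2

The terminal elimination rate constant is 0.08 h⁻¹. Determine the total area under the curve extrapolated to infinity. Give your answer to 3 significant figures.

AUC = 6090 ng/mL·h

Trapezoidal AUC_0→8.75:
  [0→2]: (485.8+413.9)/2 × 2 = 899.7
  [2→2.5]: (413.9+397.7)/2 × 0.5 = 202.9
  [2.5→6.5]: (397.7+288.8)/2 × 4 = 1373.0
  [6.5→7]: (288.8+277.5)/2 × 0.5 = 141.575
  [7→8.5]: (277.5+246.1)/2 × 1.5 = 392.7
  [8.5→8.75]: (246.1+241.2)/2 × 0.25 = 60.9125
  Sum = 3070.7875 ng/mL·h
Extrapolated tail: C_last / k_e = 241.2 / 0.08 = 3015.000
AUC_0→∞ = 3070.7875 + 3015.000 = 6085.7875 ng/mL·h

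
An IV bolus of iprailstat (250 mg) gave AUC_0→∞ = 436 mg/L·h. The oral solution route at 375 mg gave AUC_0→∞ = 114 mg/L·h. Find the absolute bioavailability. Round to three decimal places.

F = (AUC_ev / D_ev) / (AUC_iv / D_iv)
  = (114/375) / (436/250)
  = 0.304 / 1.744 = 0.1743

F = 0.174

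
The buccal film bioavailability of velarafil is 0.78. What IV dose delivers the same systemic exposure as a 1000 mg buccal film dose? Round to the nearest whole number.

D_iv = 780 mg

Systemic exposure from an extravascular dose = F × D_ev, so the equivalent IV dose is F × D_ev.
D_iv = F × D_ev = 0.78 × 1000 = 780 mg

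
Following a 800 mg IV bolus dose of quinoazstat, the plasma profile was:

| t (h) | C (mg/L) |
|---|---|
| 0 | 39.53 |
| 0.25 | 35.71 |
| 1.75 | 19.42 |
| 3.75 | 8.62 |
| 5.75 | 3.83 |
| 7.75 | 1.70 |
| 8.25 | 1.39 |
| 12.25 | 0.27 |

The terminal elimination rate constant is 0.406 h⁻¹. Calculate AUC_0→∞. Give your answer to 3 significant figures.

AUC = 102 mg/L·h

Trapezoidal AUC_0→12.25:
  [0→0.25]: (39.53+35.71)/2 × 0.25 = 9.405
  [0.25→1.75]: (35.71+19.42)/2 × 1.5 = 41.3475
  [1.75→3.75]: (19.42+8.62)/2 × 2 = 28.04
  [3.75→5.75]: (8.62+3.83)/2 × 2 = 12.45
  [5.75→7.75]: (3.83+1.70)/2 × 2 = 5.53
  [7.75→8.25]: (1.70+1.39)/2 × 0.5 = 0.7725
  [8.25→12.25]: (1.39+0.27)/2 × 4 = 3.32
  Sum = 100.865 mg/L·h
Extrapolated tail: C_last / k_e = 0.27 / 0.406 = 0.665
AUC_0→∞ = 100.865 + 0.665 = 101.53 mg/L·h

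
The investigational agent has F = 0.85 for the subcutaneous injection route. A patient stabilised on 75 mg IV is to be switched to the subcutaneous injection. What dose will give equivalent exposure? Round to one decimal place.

For equal systemic exposure: F × D_ev = D_iv
D_ev = D_iv / F = 75 / 0.85 = 88.2353 mg

D_subcutaneous = 88.2 mg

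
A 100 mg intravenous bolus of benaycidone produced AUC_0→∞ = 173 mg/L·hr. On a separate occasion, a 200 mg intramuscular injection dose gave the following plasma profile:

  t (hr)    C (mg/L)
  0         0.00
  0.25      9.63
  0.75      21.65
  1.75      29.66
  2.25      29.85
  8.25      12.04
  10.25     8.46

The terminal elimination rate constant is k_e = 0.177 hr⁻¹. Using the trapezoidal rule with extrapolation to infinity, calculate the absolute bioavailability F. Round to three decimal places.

Trapezoidal AUC_0→10.25 (intramuscular injection):
  [0→0.25]: (0.00+9.63)/2 × 0.25 = 1.20375
  [0.25→0.75]: (9.63+21.65)/2 × 0.5 = 7.82
  [0.75→1.75]: (21.65+29.66)/2 × 1 = 25.655
  [1.75→2.25]: (29.66+29.85)/2 × 0.5 = 14.8775
  [2.25→8.25]: (29.85+12.04)/2 × 6 = 125.67
  [8.25→10.25]: (12.04+8.46)/2 × 2 = 20.5
  Sum = 195.72625 mg/L·hr
Tail: C_last/k_e = 8.46/0.177 = 47.797
AUC_0→∞ (intramuscular injection) = 195.72625 + 47.797 = 243.52325 mg/L·hr
F = (AUC_ev/D_ev)/(AUC_iv/D_iv) = (243.52325/200)/(173/100) = 1.21762/1.73 = 0.7038

F = 0.704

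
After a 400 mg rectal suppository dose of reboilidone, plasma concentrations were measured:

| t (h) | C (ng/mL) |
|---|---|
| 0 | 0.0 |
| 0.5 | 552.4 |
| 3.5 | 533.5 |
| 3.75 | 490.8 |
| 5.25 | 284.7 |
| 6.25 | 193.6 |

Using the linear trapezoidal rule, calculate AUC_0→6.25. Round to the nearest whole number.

Trapezoidal AUC_0→6.25:
  [0→0.5]: (0.0+552.4)/2 × 0.5 = 138.1
  [0.5→3.5]: (552.4+533.5)/2 × 3 = 1628.85
  [3.5→3.75]: (533.5+490.8)/2 × 0.25 = 128.0375
  [3.75→5.25]: (490.8+284.7)/2 × 1.5 = 581.625
  [5.25→6.25]: (284.7+193.6)/2 × 1 = 239.15
  Sum = 2715.7625 ng/mL·h

AUC = 2716 ng/mL·h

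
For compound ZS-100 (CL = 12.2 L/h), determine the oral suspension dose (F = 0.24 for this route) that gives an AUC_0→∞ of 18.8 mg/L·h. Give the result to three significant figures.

Dose = CL × AUC_0→∞ / F
     = 12.2 × 18.8 / 0.24 = 955.667 mg

Dose = 956 mg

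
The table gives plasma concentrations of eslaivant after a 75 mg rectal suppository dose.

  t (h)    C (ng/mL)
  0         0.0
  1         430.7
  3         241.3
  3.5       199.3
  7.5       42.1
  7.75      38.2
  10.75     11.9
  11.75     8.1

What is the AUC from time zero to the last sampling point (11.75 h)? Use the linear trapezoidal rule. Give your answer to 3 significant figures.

AUC = 1580 ng/mL·h

Trapezoidal AUC_0→11.75:
  [0→1]: (0.0+430.7)/2 × 1 = 215.35
  [1→3]: (430.7+241.3)/2 × 2 = 672.0
  [3→3.5]: (241.3+199.3)/2 × 0.5 = 110.15
  [3.5→7.5]: (199.3+42.1)/2 × 4 = 482.8
  [7.5→7.75]: (42.1+38.2)/2 × 0.25 = 10.0375
  [7.75→10.75]: (38.2+11.9)/2 × 3 = 75.15
  [10.75→11.75]: (11.9+8.1)/2 × 1 = 10.0
  Sum = 1575.4875 ng/mL·h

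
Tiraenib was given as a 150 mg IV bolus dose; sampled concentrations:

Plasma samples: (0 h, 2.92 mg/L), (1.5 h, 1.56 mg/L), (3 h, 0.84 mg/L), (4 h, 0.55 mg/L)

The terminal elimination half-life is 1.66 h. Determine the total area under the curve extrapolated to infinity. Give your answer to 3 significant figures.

AUC = 7.17 mg/L·h

Trapezoidal AUC_0→4:
  [0→1.5]: (2.92+1.56)/2 × 1.5 = 3.36
  [1.5→3]: (1.56+0.84)/2 × 1.5 = 1.8
  [3→4]: (0.84+0.55)/2 × 1 = 0.695
  Sum = 5.855 mg/L·h
k_e = ln2 / t½ = 0.693147 / 1.66 = 0.4176 h^-1
Extrapolated tail: C_last / k_e = 0.55 / 0.4176 = 1.317
AUC_0→∞ = 5.855 + 1.317 = 7.172 mg/L·h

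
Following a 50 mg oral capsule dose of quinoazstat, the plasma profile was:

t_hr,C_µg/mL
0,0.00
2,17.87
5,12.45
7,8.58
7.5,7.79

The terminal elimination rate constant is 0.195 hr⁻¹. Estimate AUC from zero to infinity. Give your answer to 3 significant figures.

AUC = 128 µg/mL·hr

Trapezoidal AUC_0→7.5:
  [0→2]: (0.00+17.87)/2 × 2 = 17.87
  [2→5]: (17.87+12.45)/2 × 3 = 45.48
  [5→7]: (12.45+8.58)/2 × 2 = 21.03
  [7→7.5]: (8.58+7.79)/2 × 0.5 = 4.0925
  Sum = 88.4725 µg/mL·hr
Extrapolated tail: C_last / k_e = 7.79 / 0.195 = 39.949
AUC_0→∞ = 88.4725 + 39.949 = 128.4215 µg/mL·hr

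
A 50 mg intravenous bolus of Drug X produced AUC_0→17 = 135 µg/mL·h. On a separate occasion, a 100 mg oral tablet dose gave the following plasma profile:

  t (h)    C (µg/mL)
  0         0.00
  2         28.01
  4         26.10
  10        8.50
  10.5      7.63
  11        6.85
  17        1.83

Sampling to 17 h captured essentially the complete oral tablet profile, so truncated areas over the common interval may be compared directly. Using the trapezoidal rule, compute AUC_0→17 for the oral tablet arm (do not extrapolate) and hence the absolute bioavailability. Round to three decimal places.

Trapezoidal AUC_0→17 (oral tablet):
  [0→2]: (0.00+28.01)/2 × 2 = 28.01
  [2→4]: (28.01+26.10)/2 × 2 = 54.11
  [4→10]: (26.10+8.50)/2 × 6 = 103.8
  [10→10.5]: (8.50+7.63)/2 × 0.5 = 4.0325
  [10.5→11]: (7.63+6.85)/2 × 0.5 = 3.62
  [11→17]: (6.85+1.83)/2 × 6 = 26.04
  Sum = 219.6125 µg/mL·h
F = (AUC_ev/D_ev)/(AUC_iv/D_iv) = (219.6125/100)/(135/50) = 2.196125/2.7 = 0.8134

F = 0.813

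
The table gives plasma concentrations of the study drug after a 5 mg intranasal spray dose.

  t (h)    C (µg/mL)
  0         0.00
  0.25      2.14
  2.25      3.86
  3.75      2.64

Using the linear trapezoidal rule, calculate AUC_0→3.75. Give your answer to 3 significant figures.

Trapezoidal AUC_0→3.75:
  [0→0.25]: (0.00+2.14)/2 × 0.25 = 0.2675
  [0.25→2.25]: (2.14+3.86)/2 × 2 = 6.0
  [2.25→3.75]: (3.86+2.64)/2 × 1.5 = 4.875
  Sum = 11.1425 µg/mL·h

AUC = 11.1 µg/mL·h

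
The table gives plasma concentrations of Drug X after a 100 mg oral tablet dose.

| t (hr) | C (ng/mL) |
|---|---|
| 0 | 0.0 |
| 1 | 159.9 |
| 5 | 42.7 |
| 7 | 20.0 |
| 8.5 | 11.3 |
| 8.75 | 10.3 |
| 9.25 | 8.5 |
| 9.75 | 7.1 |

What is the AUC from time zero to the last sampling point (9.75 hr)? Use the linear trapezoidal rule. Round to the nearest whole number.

Trapezoidal AUC_0→9.75:
  [0→1]: (0.0+159.9)/2 × 1 = 79.95
  [1→5]: (159.9+42.7)/2 × 4 = 405.2
  [5→7]: (42.7+20.0)/2 × 2 = 62.7
  [7→8.5]: (20.0+11.3)/2 × 1.5 = 23.475
  [8.5→8.75]: (11.3+10.3)/2 × 0.25 = 2.7
  [8.75→9.25]: (10.3+8.5)/2 × 0.5 = 4.7
  [9.25→9.75]: (8.5+7.1)/2 × 0.5 = 3.9
  Sum = 582.625 ng/mL·hr

AUC = 583 ng/mL·hr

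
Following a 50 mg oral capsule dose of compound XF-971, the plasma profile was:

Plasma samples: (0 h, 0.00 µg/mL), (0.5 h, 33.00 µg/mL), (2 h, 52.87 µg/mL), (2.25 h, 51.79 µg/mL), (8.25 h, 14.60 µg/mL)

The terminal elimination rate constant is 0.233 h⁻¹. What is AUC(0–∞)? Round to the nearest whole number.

Trapezoidal AUC_0→8.25:
  [0→0.5]: (0.00+33.00)/2 × 0.5 = 8.25
  [0.5→2]: (33.00+52.87)/2 × 1.5 = 64.4025
  [2→2.25]: (52.87+51.79)/2 × 0.25 = 13.0825
  [2.25→8.25]: (51.79+14.60)/2 × 6 = 199.17
  Sum = 284.905 µg/mL·h
Extrapolated tail: C_last / k_e = 14.60 / 0.233 = 62.661
AUC_0→∞ = 284.905 + 62.661 = 347.566 µg/mL·h

AUC = 348 µg/mL·h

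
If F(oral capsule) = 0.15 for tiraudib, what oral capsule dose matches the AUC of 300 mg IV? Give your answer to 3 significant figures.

D_oral = 2000 mg

For equal systemic exposure: F × D_ev = D_iv
D_ev = D_iv / F = 300 / 0.15 = 2000 mg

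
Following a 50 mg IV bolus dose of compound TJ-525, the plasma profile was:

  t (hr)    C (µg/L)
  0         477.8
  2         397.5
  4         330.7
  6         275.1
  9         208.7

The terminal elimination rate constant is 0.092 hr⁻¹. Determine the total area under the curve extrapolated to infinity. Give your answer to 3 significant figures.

Trapezoidal AUC_0→9:
  [0→2]: (477.8+397.5)/2 × 2 = 875.3
  [2→4]: (397.5+330.7)/2 × 2 = 728.2
  [4→6]: (330.7+275.1)/2 × 2 = 605.8
  [6→9]: (275.1+208.7)/2 × 3 = 725.7
  Sum = 2935.0 µg/L·hr
Extrapolated tail: C_last / k_e = 208.7 / 0.092 = 2268.478
AUC_0→∞ = 2935.0 + 2268.478 = 5203.478 µg/L·hr

AUC = 5200 µg/L·hr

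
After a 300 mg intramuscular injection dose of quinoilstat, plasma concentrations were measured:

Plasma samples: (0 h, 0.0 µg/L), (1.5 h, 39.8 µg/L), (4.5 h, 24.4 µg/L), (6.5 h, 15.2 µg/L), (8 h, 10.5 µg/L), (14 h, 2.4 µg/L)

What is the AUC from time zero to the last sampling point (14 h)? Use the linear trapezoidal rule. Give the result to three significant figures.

AUC = 224 µg/L·h

Trapezoidal AUC_0→14:
  [0→1.5]: (0.0+39.8)/2 × 1.5 = 29.85
  [1.5→4.5]: (39.8+24.4)/2 × 3 = 96.3
  [4.5→6.5]: (24.4+15.2)/2 × 2 = 39.6
  [6.5→8]: (15.2+10.5)/2 × 1.5 = 19.275
  [8→14]: (10.5+2.4)/2 × 6 = 38.7
  Sum = 223.725 µg/L·h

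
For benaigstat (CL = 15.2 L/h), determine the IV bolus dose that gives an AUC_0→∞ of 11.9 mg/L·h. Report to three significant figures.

Dose = 181 mg

Dose_iv = CL × AUC_0→∞
     = 15.2 × 11.9 = 180.88 mg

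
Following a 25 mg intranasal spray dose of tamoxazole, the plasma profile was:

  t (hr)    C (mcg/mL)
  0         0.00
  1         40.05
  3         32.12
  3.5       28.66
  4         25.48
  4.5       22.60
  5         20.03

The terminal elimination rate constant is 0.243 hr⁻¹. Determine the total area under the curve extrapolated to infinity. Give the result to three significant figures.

AUC = 226 mcg/mL·hr

Trapezoidal AUC_0→5:
  [0→1]: (0.00+40.05)/2 × 1 = 20.025
  [1→3]: (40.05+32.12)/2 × 2 = 72.17
  [3→3.5]: (32.12+28.66)/2 × 0.5 = 15.195
  [3.5→4]: (28.66+25.48)/2 × 0.5 = 13.535
  [4→4.5]: (25.48+22.60)/2 × 0.5 = 12.02
  [4.5→5]: (22.60+20.03)/2 × 0.5 = 10.6575
  Sum = 143.6025 mcg/mL·hr
Extrapolated tail: C_last / k_e = 20.03 / 0.243 = 82.428
AUC_0→∞ = 143.6025 + 82.428 = 226.0305 mcg/mL·hr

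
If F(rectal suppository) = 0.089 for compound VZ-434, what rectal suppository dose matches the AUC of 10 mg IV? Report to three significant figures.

For equal systemic exposure: F × D_ev = D_iv
D_ev = D_iv / F = 10 / 0.089 = 112.36 mg

D_rectal = 112 mg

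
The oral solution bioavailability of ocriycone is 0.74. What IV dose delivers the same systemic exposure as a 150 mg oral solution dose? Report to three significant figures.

D_iv = 111 mg

Systemic exposure from an extravascular dose = F × D_ev, so the equivalent IV dose is F × D_ev.
D_iv = F × D_ev = 0.74 × 150 = 111 mg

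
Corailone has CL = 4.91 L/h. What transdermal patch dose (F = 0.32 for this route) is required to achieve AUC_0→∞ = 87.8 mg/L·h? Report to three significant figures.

Dose = 1350 mg

Dose = CL × AUC_0→∞ / F
     = 4.91 × 87.8 / 0.32 = 1347.18 mg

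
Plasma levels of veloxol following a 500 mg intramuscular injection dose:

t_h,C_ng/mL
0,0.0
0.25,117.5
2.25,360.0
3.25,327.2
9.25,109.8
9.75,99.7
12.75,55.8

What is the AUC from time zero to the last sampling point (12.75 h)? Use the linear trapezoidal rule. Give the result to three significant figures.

AUC = 2430 ng/mL·h

Trapezoidal AUC_0→12.75:
  [0→0.25]: (0.0+117.5)/2 × 0.25 = 14.6875
  [0.25→2.25]: (117.5+360.0)/2 × 2 = 477.5
  [2.25→3.25]: (360.0+327.2)/2 × 1 = 343.6
  [3.25→9.25]: (327.2+109.8)/2 × 6 = 1311.0
  [9.25→9.75]: (109.8+99.7)/2 × 0.5 = 52.375
  [9.75→12.75]: (99.7+55.8)/2 × 3 = 233.25
  Sum = 2432.4125 ng/mL·h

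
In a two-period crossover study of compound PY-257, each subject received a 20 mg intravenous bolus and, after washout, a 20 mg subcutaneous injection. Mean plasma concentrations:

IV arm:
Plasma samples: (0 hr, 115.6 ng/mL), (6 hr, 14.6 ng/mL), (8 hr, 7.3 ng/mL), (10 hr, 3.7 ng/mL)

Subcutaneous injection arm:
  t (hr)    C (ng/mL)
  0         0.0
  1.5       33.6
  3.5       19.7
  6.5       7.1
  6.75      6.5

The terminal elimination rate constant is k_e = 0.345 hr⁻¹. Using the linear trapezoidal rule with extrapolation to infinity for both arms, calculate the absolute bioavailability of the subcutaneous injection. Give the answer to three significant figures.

Trapezoidal AUC_0→10 (IV):
  [0→6]: (115.6+14.6)/2 × 6 = 390.6
  [6→8]: (14.6+7.3)/2 × 2 = 21.9
  [8→10]: (7.3+3.7)/2 × 2 = 11.0
  Sum = 423.5 ng/mL·hr
IV tail: 3.7/0.345 = 10.725; AUC_iv,0→∞ = 423.5 + 10.725 = 434.225 ng/mL·hr
Trapezoidal AUC_0→6.75 (subcutaneous injection):
  [0→1.5]: (0.0+33.6)/2 × 1.5 = 25.2
  [1.5→3.5]: (33.6+19.7)/2 × 2 = 53.3
  [3.5→6.5]: (19.7+7.1)/2 × 3 = 40.2
  [6.5→6.75]: (7.1+6.5)/2 × 0.25 = 1.7
  Sum = 120.4 ng/mL·hr
subcutaneous injection tail: 6.5/0.345 = 18.841; AUC_ev,0→∞ = 120.4 + 18.841 = 139.241 ng/mL·hr
F = (AUC_ev/D_ev)/(AUC_iv/D_iv) = (139.241/20)/(434.225/20) = 6.96205/21.71125 = 0.3207

F = 0.321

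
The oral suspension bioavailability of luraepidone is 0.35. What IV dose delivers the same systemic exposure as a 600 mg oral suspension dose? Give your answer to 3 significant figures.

Systemic exposure from an extravascular dose = F × D_ev, so the equivalent IV dose is F × D_ev.
D_iv = F × D_ev = 0.35 × 600 = 210 mg

D_iv = 210 mg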